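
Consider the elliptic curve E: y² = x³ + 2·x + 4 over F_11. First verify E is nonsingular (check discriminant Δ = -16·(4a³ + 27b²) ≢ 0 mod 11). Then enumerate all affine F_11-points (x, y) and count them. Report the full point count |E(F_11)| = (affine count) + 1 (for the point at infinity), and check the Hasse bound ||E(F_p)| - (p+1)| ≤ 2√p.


Affine points = {(0, 2), (0, 9), (2, 4), (2, 7), (3, 2), (3, 9), (6, 1), (6, 10), (7, 3), (7, 8), (8, 2), (8, 9), (9, 5), (9, 6), (10, 1), (10, 10)}; affine count = 16; |E(F_11)| = 17.

Discriminant check: Δ ∝ 4a³ + 27b² = 4·2³ + 27·4² = 4·8 + 27·16 ≡ 2 (mod 11). Nonzero ⇒ E is nonsingular.
For each x ∈ F_11, compute rhs = x³ + 2·x + 4 mod 11, then count y ∈ F_11 with y² ≡ rhs.
  x = 0: rhs = 4, matching y values: 2, 9 (2 points).
  x = 1: rhs = 7, matching y values: none (0 points).
  x = 2: rhs = 5, matching y values: 4, 7 (2 points).
  x = 3: rhs = 4, matching y values: 2, 9 (2 points).
  x = 4: rhs = 10, matching y values: none (0 points).
  x = 5: rhs = 7, matching y values: none (0 points).
  x = 6: rhs = 1, matching y values: 1, 10 (2 points).
  x = 7: rhs = 9, matching y values: 3, 8 (2 points).
  x = 8: rhs = 4, matching y values: 2, 9 (2 points).
  x = 9: rhs = 3, matching y values: 5, 6 (2 points).
  x = 10: rhs = 1, matching y values: 1, 10 (2 points).
Total affine count: 16.
Full point count |E(F_11)| = 16 + 1 = 17.
Hasse bound: |17 − (11+1)| = |5| = 5 ≤ 2√11 ≈ 6.6332 ✓.


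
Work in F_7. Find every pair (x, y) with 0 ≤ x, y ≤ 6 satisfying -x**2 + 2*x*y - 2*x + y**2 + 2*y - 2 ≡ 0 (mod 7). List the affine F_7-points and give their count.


Affine F_7-points: {(1, 1), (1, 2), (4, 5), (4, 6), (6, 1), (6, 6)}; count = 6.

For each of the 49 pairs (x, y) ∈ F_7², evaluate f(x, y) mod 7. Record the zeros.
  x = 0: [0↦5, 1↦1, 2↦6, 3↦6, 4↦1, 5↦5, 6↦4]  zeros at y ∈ ∅
  x = 1: [0↦2, 1↦0, 2↦0, 3↦2, 4↦6, 5↦5, 6↦6]  zeros at y ∈ {1, 2}
  x = 2: [0↦4, 1↦4, 2↦6, 3↦3, 4↦2, 5↦3, 6↦6]  zeros at y ∈ ∅
  x = 3: [0↦4, 1↦6, 2↦3, 3↦2, 4↦3, 5↦6, 6↦4]  zeros at y ∈ ∅
  x = 4: [0↦2, 1↦6, 2↦5, 3↦6, 4↦2, 5↦0, 6↦0]  zeros at y ∈ {5, 6}
  x = 5: [0↦5, 1↦4, 2↦5, 3↦1, 4↦6, 5↦6, 6↦1]  zeros at y ∈ ∅
  x = 6: [0↦6, 1↦0, 2↦3, 3↦1, 4↦1, 5↦3, 6↦0]  zeros at y ∈ {1, 6}
Collecting zeros: affine points = {(1, 1), (1, 2), (4, 5), (4, 6), (6, 1), (6, 6)}.
Total count |C(F_7)_aff| = 6.


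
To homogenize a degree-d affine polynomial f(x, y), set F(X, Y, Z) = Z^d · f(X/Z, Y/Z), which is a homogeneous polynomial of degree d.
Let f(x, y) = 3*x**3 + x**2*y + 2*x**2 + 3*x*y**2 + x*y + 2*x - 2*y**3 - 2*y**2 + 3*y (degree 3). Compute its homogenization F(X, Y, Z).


F(X, Y, Z) = 3*X**3 + X**2*Y + 2*X**2*Z + 3*X*Y**2 + X*Y*Z + 2*X*Z**2 - 2*Y**3 - 2*Y**2*Z + 3*Y*Z**2

deg(f) = 3.
Substitute x = X/Z, y = Y/Z into f, then multiply by Z^3.
  monomial 3·x^3·y^0 ↦ 3·X^3·Y^0·Z^0.
  monomial 1·x^2·y^1 ↦ 1·X^2·Y^1·Z^0.
  monomial 2·x^2·y^0 ↦ 2·X^2·Y^0·Z^1.
  monomial 3·x^1·y^2 ↦ 3·X^1·Y^2·Z^0.
  monomial 1·x^1·y^1 ↦ 1·X^1·Y^1·Z^1.
  monomial 2·x^1·y^0 ↦ 2·X^1·Y^0·Z^2.
  monomial -2·x^0·y^3 ↦ -2·X^0·Y^3·Z^0.
  monomial -2·x^0·y^2 ↦ -2·X^0·Y^2·Z^1.
  monomial 3·x^0·y^1 ↦ 3·X^0·Y^1·Z^2.
Collecting: F(X, Y, Z) = 3*X**3 + X**2*Y + 2*X**2*Z + 3*X*Y**2 + X*Y*Z + 2*X*Z**2 - 2*Y**3 - 2*Y**2*Z + 3*Y*Z**2.


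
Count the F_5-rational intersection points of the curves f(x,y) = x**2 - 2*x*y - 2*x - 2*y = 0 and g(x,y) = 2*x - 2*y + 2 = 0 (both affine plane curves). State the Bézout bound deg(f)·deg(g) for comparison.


Common zeros: ∅; count = 0; Bézout bound = 2.

deg(f) = 2, deg(g) = 1, so Bézout bound = 2.
Scan x ∈ F_5. For each x, list the y ∈ F_5 with f(x, y) ≡ 0 and those with g(x, y) ≡ 0 (mod 5); the common zeros in that column are the intersection.
  x = 0: f ≡ 0 at y ∈ {0}; g ≡ 0 at y ∈ {1}; common: ∅.
  x = 1: f ≡ 0 at y ∈ {1}; g ≡ 0 at y ∈ {2}; common: ∅.
  x = 2: f ≡ 0 at y ∈ {0}; g ≡ 0 at y ∈ {3}; common: ∅.
  x = 3: f ≡ 0 at y ∈ {1}; g ≡ 0 at y ∈ {4}; common: ∅.
  x = 4: f ≡ 0 at y ∈ ∅; g ≡ 0 at y ∈ {0}; common: ∅.
Collecting: common zeros = ∅, so the count is 0.
Comparison with the Bézout bound: 0 ≤ 2 = deg(f)·deg(g), as expected for curves with no common component (the affine F_5-count falls short of the bound because intersections may lie at infinity, over extension fields, or carry multiplicity).


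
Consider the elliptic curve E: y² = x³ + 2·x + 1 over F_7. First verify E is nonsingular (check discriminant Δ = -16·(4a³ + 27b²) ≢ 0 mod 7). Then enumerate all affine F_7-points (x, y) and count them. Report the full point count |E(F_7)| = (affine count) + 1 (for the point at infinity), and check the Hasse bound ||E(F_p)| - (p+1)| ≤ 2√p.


Affine points = {(0, 1), (0, 6), (1, 2), (1, 5)}; affine count = 4; |E(F_7)| = 5.

Discriminant check: Δ ∝ 4a³ + 27b² = 4·2³ + 27·1² = 4·8 + 27·1 ≡ 3 (mod 7). Nonzero ⇒ E is nonsingular.
For each x ∈ F_7, compute rhs = x³ + 2·x + 1 mod 7, then count y ∈ F_7 with y² ≡ rhs.
  x = 0: rhs = 1, matching y values: 1, 6 (2 points).
  x = 1: rhs = 4, matching y values: 2, 5 (2 points).
  x = 2: rhs = 6, matching y values: none (0 points).
  x = 3: rhs = 6, matching y values: none (0 points).
  x = 4: rhs = 3, matching y values: none (0 points).
  x = 5: rhs = 3, matching y values: none (0 points).
  x = 6: rhs = 5, matching y values: none (0 points).
Total affine count: 4.
Full point count |E(F_7)| = 4 + 1 = 5.
Hasse bound: |5 − (7+1)| = |-3| = 3 ≤ 2√7 ≈ 5.2915 ✓.


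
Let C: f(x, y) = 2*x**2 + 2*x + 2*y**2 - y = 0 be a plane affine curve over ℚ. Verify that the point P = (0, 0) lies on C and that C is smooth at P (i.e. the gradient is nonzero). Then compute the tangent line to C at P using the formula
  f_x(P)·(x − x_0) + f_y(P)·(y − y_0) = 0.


Tangent line at P: 2*x - y = 0.

Step 1: f(0, 0) = 0, so P lies on C.
Step 2: partial derivatives
  f_x(x, y) = 4*x + 2, f_y(x, y) = 4*y - 1.
  f_x(P) = 2, f_y(P) = -1 (gradient nonzero, so P is smooth).
Step 3: tangent line at P: 2·(x − 0) + -1·(y − 0) = 0.
Expanding: 2*x - y = 0.


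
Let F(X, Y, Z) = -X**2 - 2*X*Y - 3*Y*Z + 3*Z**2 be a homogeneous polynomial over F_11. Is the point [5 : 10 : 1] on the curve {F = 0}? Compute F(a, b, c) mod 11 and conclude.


F(5,10,1) ≡ 2 (mod 11); P is NOT on the curve.

Evaluate F(5, 10, 1) term-by-term (mod 11).
  -X**2 ↦ -1·25·1·1 = -25
  -2*X*Y ↦ -2·5·10·1 = -100
  -3*Y*Z ↦ -3·1·10·1 = -30
  3*Z**2 ↦ 3·1·1·1 = 3
Sum: F(5, 10, 1) = (-25) + (-100) + (-30) + (3) = -152.
Reducing mod 11: -152 ≡ 2 (mod 11).
Since F(a, b, c) ≡ 2 ≠ 0 (mod 11), P does NOT lie on the curve.


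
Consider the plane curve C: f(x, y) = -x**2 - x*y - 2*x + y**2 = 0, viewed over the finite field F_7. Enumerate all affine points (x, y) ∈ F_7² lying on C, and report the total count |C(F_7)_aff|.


Affine F_7-points: {(0, 0), (2, 4), (2, 5), (4, 2), (5, 0), (5, 5), (6, 2), (6, 4)}; count = 8.

For each of the 49 pairs (x, y) ∈ F_7², evaluate f(x, y) mod 7. Record the zeros.
  x = 0: [0↦0, 1↦1, 2↦4, 3↦2, 4↦2, 5↦4, 6↦1]  zeros at y ∈ {0}
  x = 1: [0↦4, 1↦4, 2↦6, 3↦3, 4↦2, 5↦3, 6↦6]  zeros at y ∈ ∅
  x = 2: [0↦6, 1↦5, 2↦6, 3↦2, 4↦0, 5↦0, 6↦2]  zeros at y ∈ {4, 5}
  x = 3: [0↦6, 1↦4, 2↦4, 3↦6, 4↦3, 5↦2, 6↦3]  zeros at y ∈ ∅
  x = 4: [0↦4, 1↦1, 2↦0, 3↦1, 4↦4, 5↦2, 6↦2]  zeros at y ∈ {2}
  x = 5: [0↦0, 1↦3, 2↦1, 3↦1, 4↦3, 5↦0, 6↦6]  zeros at y ∈ {0, 5}
  x = 6: [0↦1, 1↦3, 2↦0, 3↦6, 4↦0, 5↦3, 6↦1]  zeros at y ∈ {2, 4}
Collecting zeros: affine points = {(0, 0), (2, 4), (2, 5), (4, 2), (5, 0), (5, 5), (6, 2), (6, 4)}.
Total count |C(F_7)_aff| = 8.


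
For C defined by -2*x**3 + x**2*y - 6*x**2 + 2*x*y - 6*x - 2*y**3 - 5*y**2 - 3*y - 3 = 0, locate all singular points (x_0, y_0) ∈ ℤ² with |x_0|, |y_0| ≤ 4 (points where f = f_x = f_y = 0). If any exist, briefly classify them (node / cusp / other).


Singular points: {(-1, -1)}; classification: node.

Compute partial derivatives:
  f_x = -6*x**2 + 2*x*y - 12*x + 2*y - 6.
  f_y = x**2 + 2*x - 6*y**2 - 10*y - 3.
Scan x_0 ∈ {−4, ..., 4}. For each x_0, f_y(x_0, y) is a polynomial in y; find its integer roots y ∈ {−4, ..., 4}, then test f_x and f at those candidates.
  x = -4: f_y(-4, y) = -6*y**2 - 10*y + 5; no integer root y with |y| ≤ 4.
  x = -3: f_y(-3, y) = -6*y**2 - 10*y; vanishes at y ∈ {0}. (-3, 0): f_x = -24 ≠ 0.
  x = -2: f_y(-2, y) = -6*y**2 - 10*y - 3; no integer root y with |y| ≤ 4.
  x = -1: f_y(-1, y) = -6*y**2 - 10*y - 4; vanishes at y ∈ {-1}. (-1, -1): f_x = 0, f = 0 — SINGULAR.
  x = 0: f_y(0, y) = -6*y**2 - 10*y - 3; no integer root y with |y| ≤ 4.
  x = 1: f_y(1, y) = -6*y**2 - 10*y; vanishes at y ∈ {0}. (1, 0): f_x = -24 ≠ 0.
  x = 2: f_y(2, y) = -6*y**2 - 10*y + 5; no integer root y with |y| ≤ 4.
  x = 3: f_y(3, y) = -6*y**2 - 10*y + 12; no integer root y with |y| ≤ 4.
  x = 4: f_y(4, y) = -6*y**2 - 10*y + 21; no integer root y with |y| ≤ 4.
Only singular point on the grid: (-1, -1).
Classify: substitute x = -1 + u, y = -1 + v and expand: f = -2*u**3 + u**2*v - u**2 - 2*v**3 + v**2.
No constant or linear terms (consistent with a singular point). Quadratic part: -u**2 + v**2. Cubic part: -2*u**3 + u**2*v - 2*v**3.
The quadratic part v**2 - u**2 = (v − u)(v + u) splits into two distinct linear factors, so there are two distinct tangent lines y − -1 = ±(x − -1) — this is a node (ordinary double point).
Classification: node.


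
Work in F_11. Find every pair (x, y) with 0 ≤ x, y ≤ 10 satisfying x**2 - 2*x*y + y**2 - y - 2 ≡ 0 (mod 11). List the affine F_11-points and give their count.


Affine F_11-points: {(0, 2), (0, 10), (4, 2), (4, 7), (6, 1), (7, 1), (7, 3), (9, 9), (9, 10), (10, 3), (10, 7)}; count = 11.

For each of the 121 pairs (x, y) ∈ F_11², evaluate f(x, y) mod 11. Record the zeros.
  x = 0: [0↦9, 1↦9, 2↦0, 3↦4, 4↦10, 5↦7, 6↦6, 7↦7, 8↦10, 9↦4, 10↦0]  zeros at y ∈ {2, 10}
  x = 1: [0↦10, 1↦8, 2↦8, 3↦10, 4↦3, 5↦9, 6↦6, 7↦5, 8↦6, 9↦9, 10↦3]  zeros at y ∈ ∅
  x = 2: [0↦2, 1↦9, 2↦7, 3↦7, 4↦9, 5↦2, 6↦8, 7↦5, 8↦4, 9↦5, 10↦8]  zeros at y ∈ ∅
  x = 3: [0↦7, 1↦1, 2↦8, 3↦6, 4↦6, 5↦8, 6↦1, 7↦7, 8↦4, 9↦3, 10↦4]  zeros at y ∈ ∅
  x = 4: [0↦3, 1↦6, 2↦0, 3↦7, 4↦5, 5↦5, 6↦7, 7↦0, 8↦6, 9↦3, 10↦2]  zeros at y ∈ {2, 7}
  x = 5: [0↦1, 1↦2, 2↦5, 3↦10, 4↦6, 5↦4, 6↦4, 7↦6, 8↦10, 9↦5, 10↦2]  zeros at y ∈ ∅
  x = 6: [0↦1, 1↦0, 2↦1, 3↦4, 4↦9, 5↦5, 6↦3, 7↦3, 8↦5, 9↦9, 10↦4]  zeros at y ∈ {1}
  x = 7: [0↦3, 1↦0, 2↦10, 3↦0, 4↦3, 5↦8, 6↦4, 7↦2, 8↦2, 9↦4, 10↦8]  zeros at y ∈ {1, 3}
  x = 8: [0↦7, 1↦2, 2↦10, 3↦9, 4↦10, 5↦2, 6↦7, 7↦3, 8↦1, 9↦1, 10↦3]  zeros at y ∈ ∅
  x = 9: [0↦2, 1↦6, 2↦1, 3↦9, 4↦8, 5↦9, 6↦1, 7↦6, 8↦2, 9↦0, 10↦0]  zeros at y ∈ {9, 10}
  x = 10: [0↦10, 1↦1, 2↦5, 3↦0, 4↦8, 5↦7, 6↦8, 7↦0, 8↦5, 9↦1, 10↦10]  zeros at y ∈ {3, 7}
Collecting zeros: affine points = {(0, 2), (0, 10), (4, 2), (4, 7), (6, 1), (7, 1), (7, 3), (9, 9), (9, 10), (10, 3), (10, 7)}.
Total count |C(F_11)_aff| = 11.


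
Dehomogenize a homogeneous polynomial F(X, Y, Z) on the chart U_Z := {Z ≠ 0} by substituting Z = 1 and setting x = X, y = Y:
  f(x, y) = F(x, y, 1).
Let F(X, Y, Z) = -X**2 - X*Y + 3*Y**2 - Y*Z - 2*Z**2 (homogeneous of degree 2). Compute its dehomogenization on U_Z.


f(x, y) = -x**2 - x*y + 3*y**2 - y - 2

On U_Z we set Z = 1. Each monomial c·X^i·Y^j·Z^k in F becomes c·x^i·y^j·1^k = c·x^i·y^j.
Substituting Z = 1: F(X, Y, 1) = -x**2 - x*y + 3*y**2 - y - 2.
Note: deg(f) ≤ deg(F) = 2; strict inequality happens when F is divisible by Z (lost terms).


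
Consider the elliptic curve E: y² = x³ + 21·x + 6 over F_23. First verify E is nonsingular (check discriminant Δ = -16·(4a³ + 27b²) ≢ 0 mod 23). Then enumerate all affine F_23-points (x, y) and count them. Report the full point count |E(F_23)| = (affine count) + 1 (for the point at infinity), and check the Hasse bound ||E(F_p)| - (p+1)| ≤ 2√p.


Affine points = {(0, 11), (0, 12), (3, 2), (3, 21), (4, 4), (4, 19), (5, 11), (5, 12), (6, 7), (6, 16), (7, 6), (7, 17), (9, 2), (9, 21), (11, 2), (11, 21), (12, 10), (12, 13), (14, 10), (14, 13), (15, 4), (15, 19), (17, 3), (17, 20), (18, 11), (18, 12), (20, 10), (20, 13), (21, 5), (21, 18)}; affine count = 30; |E(F_23)| = 31.

Discriminant check: Δ ∝ 4a³ + 27b² = 4·21³ + 27·6² = 4·9261 + 27·36 ≡ 20 (mod 23). Nonzero ⇒ E is nonsingular.
For each x ∈ F_23, compute rhs = x³ + 21·x + 6 mod 23, then count y ∈ F_23 with y² ≡ rhs.
  x = 0: rhs = 6, matching y values: 11, 12 (2 points).
  x = 1: rhs = 5, matching y values: none (0 points).
  x = 2: rhs = 10, matching y values: none (0 points).
  x = 3: rhs = 4, matching y values: 2, 21 (2 points).
  x = 4: rhs = 16, matching y values: 4, 19 (2 points).
  x = 5: rhs = 6, matching y values: 11, 12 (2 points).
  x = 6: rhs = 3, matching y values: 7, 16 (2 points).
  x = 7: rhs = 13, matching y values: 6, 17 (2 points).
  x = 8: rhs = 19, matching y values: none (0 points).
  x = 9: rhs = 4, matching y values: 2, 21 (2 points).
  x = 10: rhs = 20, matching y values: none (0 points).
  x = 11: rhs = 4, matching y values: 2, 21 (2 points).
  x = 12: rhs = 8, matching y values: 10, 13 (2 points).
  x = 13: rhs = 15, matching y values: none (0 points).
  x = 14: rhs = 8, matching y values: 10, 13 (2 points).
  x = 15: rhs = 16, matching y values: 4, 19 (2 points).
  x = 16: rhs = 22, matching y values: none (0 points).
  x = 17: rhs = 9, matching y values: 3, 20 (2 points).
  x = 18: rhs = 6, matching y values: 11, 12 (2 points).
  x = 19: rhs = 19, matching y values: none (0 points).
  x = 20: rhs = 8, matching y values: 10, 13 (2 points).
  x = 21: rhs = 2, matching y values: 5, 18 (2 points).
  x = 22: rhs = 7, matching y values: none (0 points).
Total affine count: 30.
Full point count |E(F_23)| = 30 + 1 = 31.
Hasse bound: |31 − (23+1)| = |7| = 7 ≤ 2√23 ≈ 9.5917 ✓.


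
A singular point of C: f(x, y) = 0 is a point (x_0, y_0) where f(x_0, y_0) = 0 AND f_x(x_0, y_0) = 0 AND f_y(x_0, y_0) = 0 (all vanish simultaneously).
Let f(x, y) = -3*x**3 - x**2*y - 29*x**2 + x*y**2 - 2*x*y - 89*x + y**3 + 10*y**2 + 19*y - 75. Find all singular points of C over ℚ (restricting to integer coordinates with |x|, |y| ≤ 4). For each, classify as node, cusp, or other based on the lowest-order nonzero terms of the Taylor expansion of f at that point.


Singular points: {(-3, -2)}; classification: cusp.

Compute partial derivatives:
  f_x = -9*x**2 - 2*x*y - 58*x + y**2 - 2*y - 89.
  f_y = -x**2 + 2*x*y - 2*x + 3*y**2 + 20*y + 19.
Scan x_0 ∈ {−4, ..., 4}. For each x_0, f_y(x_0, y) is a polynomial in y; find its integer roots y ∈ {−4, ..., 4}, then test f_x and f at those candidates.
  x = -4: f_y(-4, y) = 3*y**2 + 12*y + 11; no integer root y with |y| ≤ 4.
  x = -3: f_y(-3, y) = 3*y**2 + 14*y + 16; vanishes at y ∈ {-2}. (-3, -2): f_x = 0, f = 0 — SINGULAR.
  x = -2: f_y(-2, y) = 3*y**2 + 16*y + 19; no integer root y with |y| ≤ 4.
  x = -1: f_y(-1, y) = 3*y**2 + 18*y + 20; no integer root y with |y| ≤ 4.
  x = 0: f_y(0, y) = 3*y**2 + 20*y + 19; no integer root y with |y| ≤ 4.
  x = 1: f_y(1, y) = 3*y**2 + 22*y + 16; no integer root y with |y| ≤ 4.
  x = 2: f_y(2, y) = 3*y**2 + 24*y + 11; no integer root y with |y| ≤ 4.
  x = 3: f_y(3, y) = 3*y**2 + 26*y + 4; no integer root y with |y| ≤ 4.
  x = 4: f_y(4, y) = 3*y**2 + 28*y - 5; no integer root y with |y| ≤ 4.
Only singular point on the grid: (-3, -2).
Classify: substitute x = -3 + u, y = -2 + v and expand: f = -3*u**3 - u**2*v + u*v**2 + v**3 + v**2.
No constant or linear terms (consistent with a singular point). Quadratic part: v**2. Cubic part: -3*u**3 - u**2*v + u*v**2 + v**3.
The quadratic part v**2 is a perfect square, so there is a single (double) tangent line v = 0, i.e. y = -2. Restricting the cubic part to that line (v = 0) leaves -3*u**3 ≠ 0, so f is not divisible by v and the branch is v² ≈ 3*u**3 to lowest order — this is a cusp.
Classification: cusp.


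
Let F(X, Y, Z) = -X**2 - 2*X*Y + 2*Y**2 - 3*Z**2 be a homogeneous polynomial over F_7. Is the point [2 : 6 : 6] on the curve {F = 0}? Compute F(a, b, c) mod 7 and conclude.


F(2,6,6) ≡ 6 (mod 7); P is NOT on the curve.

Evaluate F(2, 6, 6) term-by-term (mod 7).
  -X**2 ↦ -1·4·1·1 = -4
  -2*X*Y ↦ -2·2·6·1 = -24
  2*Y**2 ↦ 2·1·36·1 = 72
  -3*Z**2 ↦ -3·1·1·36 = -108
Sum: F(2, 6, 6) = (-4) + (-24) + (72) + (-108) = -64.
Reducing mod 7: -64 ≡ 6 (mod 7).
Since F(a, b, c) ≡ 6 ≠ 0 (mod 7), P does NOT lie on the curve.


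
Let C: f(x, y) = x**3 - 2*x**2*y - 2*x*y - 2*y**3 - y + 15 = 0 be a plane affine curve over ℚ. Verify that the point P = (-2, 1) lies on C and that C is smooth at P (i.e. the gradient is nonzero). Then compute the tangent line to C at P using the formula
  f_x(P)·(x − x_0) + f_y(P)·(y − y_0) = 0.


Tangent line at P: 18*x - 11*y + 47 = 0.

Step 1: f(-2, 1) = 0, so P lies on C.
Step 2: partial derivatives
  f_x(x, y) = 3*x**2 - 4*x*y - 2*y, f_y(x, y) = -2*x**2 - 2*x - 6*y**2 - 1.
  f_x(P) = 18, f_y(P) = -11 (gradient nonzero, so P is smooth).
Step 3: tangent line at P: 18·(x − -2) + -11·(y − 1) = 0.
Expanding: 18*x - 11*y + 47 = 0.


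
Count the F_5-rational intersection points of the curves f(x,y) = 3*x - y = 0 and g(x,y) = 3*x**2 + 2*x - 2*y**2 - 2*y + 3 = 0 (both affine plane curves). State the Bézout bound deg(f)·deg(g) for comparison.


Common zeros: {(2, 1)}; count = 1; Bézout bound = 2.

deg(f) = 1, deg(g) = 2, so Bézout bound = 2.
Scan x ∈ F_5. For each x, list the y ∈ F_5 with f(x, y) ≡ 0 and those with g(x, y) ≡ 0 (mod 5); the common zeros in that column are the intersection.
  x = 0: f ≡ 0 at y ∈ {0}; g ≡ 0 at y ∈ ∅; common: ∅.
  x = 1: f ≡ 0 at y ∈ {3}; g ≡ 0 at y ∈ ∅; common: ∅.
  x = 2: f ≡ 0 at y ∈ {1}; g ≡ 0 at y ∈ {1, 3}; common: {1}.
  x = 3: f ≡ 0 at y ∈ {4}; g ≡ 0 at y ∈ ∅; common: ∅.
  x = 4: f ≡ 0 at y ∈ {2}; g ≡ 0 at y ∈ {1, 3}; common: ∅.
Collecting: common zeros = {(2, 1)}, so the count is 1.
Comparison with the Bézout bound: 1 ≤ 2 = deg(f)·deg(g), as expected for curves with no common component (the affine F_5-count falls short of the bound because intersections may lie at infinity, over extension fields, or carry multiplicity).


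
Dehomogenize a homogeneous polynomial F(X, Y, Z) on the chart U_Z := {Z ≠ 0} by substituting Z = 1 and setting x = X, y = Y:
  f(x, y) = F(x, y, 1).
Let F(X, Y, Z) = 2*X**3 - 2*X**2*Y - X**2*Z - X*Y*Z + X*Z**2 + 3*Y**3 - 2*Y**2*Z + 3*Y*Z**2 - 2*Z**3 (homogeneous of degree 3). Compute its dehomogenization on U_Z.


f(x, y) = 2*x**3 - 2*x**2*y - x**2 - x*y + x + 3*y**3 - 2*y**2 + 3*y - 2

On U_Z we set Z = 1. Each monomial c·X^i·Y^j·Z^k in F becomes c·x^i·y^j·1^k = c·x^i·y^j.
Substituting Z = 1: F(X, Y, 1) = 2*x**3 - 2*x**2*y - x**2 - x*y + x + 3*y**3 - 2*y**2 + 3*y - 2.
Note: deg(f) ≤ deg(F) = 3; strict inequality happens when F is divisible by Z (lost terms).


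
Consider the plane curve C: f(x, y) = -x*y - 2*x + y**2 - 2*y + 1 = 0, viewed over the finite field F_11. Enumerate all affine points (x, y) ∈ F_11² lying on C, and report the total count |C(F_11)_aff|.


Affine F_11-points: {(0, 1), (3, 2), (3, 3), (4, 7), (4, 10), (6, 0), (6, 8), (7, 4), (7, 5), (10, 6)}; count = 10.

For each of the 121 pairs (x, y) ∈ F_11², evaluate f(x, y) mod 11. Record the zeros.
  x = 0: [0↦1, 1↦0, 2↦1, 3↦4, 4↦9, 5↦5, 6↦3, 7↦3, 8↦5, 9↦9, 10↦4]  zeros at y ∈ {1}
  x = 1: [0↦10, 1↦8, 2↦8, 3↦10, 4↦3, 5↦9, 6↦6, 7↦5, 8↦6, 9↦9, 10↦3]  zeros at y ∈ ∅
  x = 2: [0↦8, 1↦5, 2↦4, 3↦5, 4↦8, 5↦2, 6↦9, 7↦7, 8↦7, 9↦9, 10↦2]  zeros at y ∈ ∅
  x = 3: [0↦6, 1↦2, 2↦0, 3↦0, 4↦2, 5↦6, 6↦1, 7↦9, 8↦8, 9↦9, 10↦1]  zeros at y ∈ {2, 3}
  x = 4: [0↦4, 1↦10, 2↦7, 3↦6, 4↦7, 5↦10, 6↦4, 7↦0, 8↦9, 9↦9, 10↦0]  zeros at y ∈ {7, 10}
  x = 5: [0↦2, 1↦7, 2↦3, 3↦1, 4↦1, 5↦3, 6↦7, 7↦2, 8↦10, 9↦9, 10↦10]  zeros at y ∈ ∅
  x = 6: [0↦0, 1↦4, 2↦10, 3↦7, 4↦6, 5↦7, 6↦10, 7↦4, 8↦0, 9↦9, 10↦9]  zeros at y ∈ {0, 8}
  x = 7: [0↦9, 1↦1, 2↦6, 3↦2, 4↦0, 5↦0, 6↦2, 7↦6, 8↦1, 9↦9, 10↦8]  zeros at y ∈ {4, 5}
  x = 8: [0↦7, 1↦9, 2↦2, 3↦8, 4↦5, 5↦4, 6↦5, 7↦8, 8↦2, 9↦9, 10↦7]  zeros at y ∈ ∅
  x = 9: [0↦5, 1↦6, 2↦9, 3↦3, 4↦10, 5↦8, 6↦8, 7↦10, 8↦3, 9↦9, 10↦6]  zeros at y ∈ ∅
  x = 10: [0↦3, 1↦3, 2↦5, 3↦9, 4↦4, 5↦1, 6↦0, 7↦1, 8↦4, 9↦9, 10↦5]  zeros at y ∈ {6}
Collecting zeros: affine points = {(0, 1), (3, 2), (3, 3), (4, 7), (4, 10), (6, 0), (6, 8), (7, 4), (7, 5), (10, 6)}.
Total count |C(F_11)_aff| = 10.


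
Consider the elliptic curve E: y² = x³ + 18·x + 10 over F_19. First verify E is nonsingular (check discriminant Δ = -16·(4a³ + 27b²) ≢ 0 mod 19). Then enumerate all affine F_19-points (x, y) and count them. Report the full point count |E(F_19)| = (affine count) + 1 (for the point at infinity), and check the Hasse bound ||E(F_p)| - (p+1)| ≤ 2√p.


Affine points = {(2, 4), (2, 15), (5, 4), (5, 15), (6, 7), (6, 12), (7, 2), (7, 17), (8, 1), (8, 18), (11, 0), (12, 4), (12, 15), (13, 3), (13, 16), (14, 2), (14, 17), (15, 8), (15, 11), (16, 9), (16, 10), (17, 2), (17, 17)}; affine count = 23; |E(F_19)| = 24.

Discriminant check: Δ ∝ 4a³ + 27b² = 4·18³ + 27·10² = 4·5832 + 27·100 ≡ 17 (mod 19). Nonzero ⇒ E is nonsingular.
For each x ∈ F_19, compute rhs = x³ + 18·x + 10 mod 19, then count y ∈ F_19 with y² ≡ rhs.
  x = 0: rhs = 10, matching y values: none (0 points).
  x = 1: rhs = 10, matching y values: none (0 points).
  x = 2: rhs = 16, matching y values: 4, 15 (2 points).
  x = 3: rhs = 15, matching y values: none (0 points).
  x = 4: rhs = 13, matching y values: none (0 points).
  x = 5: rhs = 16, matching y values: 4, 15 (2 points).
  x = 6: rhs = 11, matching y values: 7, 12 (2 points).
  x = 7: rhs = 4, matching y values: 2, 17 (2 points).
  x = 8: rhs = 1, matching y values: 1, 18 (2 points).
  x = 9: rhs = 8, matching y values: none (0 points).
  x = 10: rhs = 12, matching y values: none (0 points).
  x = 11: rhs = 0, matching y values: 0 (1 points).
  x = 12: rhs = 16, matching y values: 4, 15 (2 points).
  x = 13: rhs = 9, matching y values: 3, 16 (2 points).
  x = 14: rhs = 4, matching y values: 2, 17 (2 points).
  x = 15: rhs = 7, matching y values: 8, 11 (2 points).
  x = 16: rhs = 5, matching y values: 9, 10 (2 points).
  x = 17: rhs = 4, matching y values: 2, 17 (2 points).
  x = 18: rhs = 10, matching y values: none (0 points).
Total affine count: 23.
Full point count |E(F_19)| = 23 + 1 = 24.
Hasse bound: |24 − (19+1)| = |4| = 4 ≤ 2√19 ≈ 8.7178 ✓.


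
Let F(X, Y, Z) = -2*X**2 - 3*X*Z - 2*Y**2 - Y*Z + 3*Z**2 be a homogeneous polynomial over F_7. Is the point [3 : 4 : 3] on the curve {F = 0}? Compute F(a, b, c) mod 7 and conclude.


F(3,4,3) ≡ 1 (mod 7); P is NOT on the curve.

Evaluate F(3, 4, 3) term-by-term (mod 7).
  -2*X**2 ↦ -2·9·1·1 = -18
  -3*X*Z ↦ -3·3·1·3 = -27
  -2*Y**2 ↦ -2·1·16·1 = -32
  -Y*Z ↦ -1·1·4·3 = -12
  3*Z**2 ↦ 3·1·1·9 = 27
Sum: F(3, 4, 3) = (-18) + (-27) + (-32) + (-12) + (27) = -62.
Reducing mod 7: -62 ≡ 1 (mod 7).
Since F(a, b, c) ≡ 1 ≠ 0 (mod 7), P does NOT lie on the curve.


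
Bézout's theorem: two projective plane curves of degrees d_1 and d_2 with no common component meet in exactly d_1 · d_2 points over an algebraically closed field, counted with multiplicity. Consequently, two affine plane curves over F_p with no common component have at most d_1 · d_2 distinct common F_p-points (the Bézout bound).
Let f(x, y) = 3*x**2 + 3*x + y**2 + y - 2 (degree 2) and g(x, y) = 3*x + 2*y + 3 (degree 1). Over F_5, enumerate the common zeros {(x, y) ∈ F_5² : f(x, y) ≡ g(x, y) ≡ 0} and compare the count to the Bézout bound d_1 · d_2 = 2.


Common zeros: {(0, 1), (1, 2)}; count = 2; Bézout bound = 2.

deg(f) = 2, deg(g) = 1, so Bézout bound = 2.
Scan x ∈ F_5. For each x, list the y ∈ F_5 with f(x, y) ≡ 0 and those with g(x, y) ≡ 0 (mod 5); the common zeros in that column are the intersection.
  x = 0: f ≡ 0 at y ∈ {1, 3}; g ≡ 0 at y ∈ {1}; common: {1}.
  x = 1: f ≡ 0 at y ∈ {2}; g ≡ 0 at y ∈ {2}; common: {2}.
  x = 2: f ≡ 0 at y ∈ ∅; g ≡ 0 at y ∈ {3}; common: ∅.
  x = 3: f ≡ 0 at y ∈ {2}; g ≡ 0 at y ∈ {4}; common: ∅.
  x = 4: f ≡ 0 at y ∈ {1, 3}; g ≡ 0 at y ∈ {0}; common: ∅.
Collecting: common zeros = {(0, 1), (1, 2)}, so the count is 2.
Comparison with the Bézout bound: 2 ≤ 2 = deg(f)·deg(g), as expected for curves with no common component (the bound is attained).


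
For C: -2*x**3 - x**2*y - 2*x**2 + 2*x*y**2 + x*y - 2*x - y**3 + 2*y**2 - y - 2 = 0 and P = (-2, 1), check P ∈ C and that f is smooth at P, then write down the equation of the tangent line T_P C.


Tangent line at P: -11*x - 14*y - 8 = 0.

Step 1: f(-2, 1) = 0, so P lies on C.
Step 2: partial derivatives
  f_x(x, y) = -6*x**2 - 2*x*y - 4*x + 2*y**2 + y - 2, f_y(x, y) = -x**2 + 4*x*y + x - 3*y**2 + 4*y - 1.
  f_x(P) = -11, f_y(P) = -14 (gradient nonzero, so P is smooth).
Step 3: tangent line at P: -11·(x − -2) + -14·(y − 1) = 0.
Expanding: -11*x - 14*y - 8 = 0.


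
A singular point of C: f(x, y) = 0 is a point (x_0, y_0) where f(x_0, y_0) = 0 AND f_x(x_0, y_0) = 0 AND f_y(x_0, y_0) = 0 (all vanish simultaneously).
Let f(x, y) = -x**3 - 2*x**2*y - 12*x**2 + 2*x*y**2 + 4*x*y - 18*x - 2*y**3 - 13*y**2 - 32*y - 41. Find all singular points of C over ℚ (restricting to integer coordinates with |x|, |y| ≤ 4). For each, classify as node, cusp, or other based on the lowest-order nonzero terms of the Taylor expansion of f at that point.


Singular points: {(-2, -3)}; classification: cusp.

Compute partial derivatives:
  f_x = -3*x**2 - 4*x*y - 24*x + 2*y**2 + 4*y - 18.
  f_y = -2*x**2 + 4*x*y + 4*x - 6*y**2 - 26*y - 32.
Scan x_0 ∈ {−4, ..., 4}. For each x_0, f_y(x_0, y) is a polynomial in y; find its integer roots y ∈ {−4, ..., 4}, then test f_x and f at those candidates.
  x = -4: f_y(-4, y) = -6*y**2 - 42*y - 80; no integer root y with |y| ≤ 4.
  x = -3: f_y(-3, y) = -6*y**2 - 38*y - 62; no integer root y with |y| ≤ 4.
  x = -2: f_y(-2, y) = -6*y**2 - 34*y - 48; vanishes at y ∈ {-3}. (-2, -3): f_x = 0, f = 0 — SINGULAR.
  x = -1: f_y(-1, y) = -6*y**2 - 30*y - 38; no integer root y with |y| ≤ 4.
  x = 0: f_y(0, y) = -6*y**2 - 26*y - 32; no integer root y with |y| ≤ 4.
  x = 1: f_y(1, y) = -6*y**2 - 22*y - 30; no integer root y with |y| ≤ 4.
  x = 2: f_y(2, y) = -6*y**2 - 18*y - 32; no integer root y with |y| ≤ 4.
  x = 3: f_y(3, y) = -6*y**2 - 14*y - 38; no integer root y with |y| ≤ 4.
  x = 4: f_y(4, y) = -6*y**2 - 10*y - 48; no integer root y with |y| ≤ 4.
Only singular point on the grid: (-2, -3).
Classify: substitute x = -2 + u, y = -3 + v and expand: f = -u**3 - 2*u**2*v + 2*u*v**2 - 2*v**3 + v**2.
No constant or linear terms (consistent with a singular point). Quadratic part: v**2. Cubic part: -u**3 - 2*u**2*v + 2*u*v**2 - 2*v**3.
The quadratic part v**2 is a perfect square, so there is a single (double) tangent line v = 0, i.e. y = -3. Restricting the cubic part to that line (v = 0) leaves -u**3 ≠ 0, so f is not divisible by v and the branch is v² ≈ u**3 to lowest order — this is a cusp.
Classification: cusp.


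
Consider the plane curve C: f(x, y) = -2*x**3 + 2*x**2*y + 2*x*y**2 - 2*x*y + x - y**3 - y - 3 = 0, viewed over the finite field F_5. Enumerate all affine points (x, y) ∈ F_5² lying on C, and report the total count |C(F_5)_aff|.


Affine F_5-points: {(0, 1), (1, 4), (2, 4)}; count = 3.

For each of the 25 pairs (x, y) ∈ F_5², evaluate f(x, y) mod 5. Record the zeros.
  x = 0: [0↦2, 1↦0, 2↦2, 3↦2, 4↦4]  zeros at y ∈ {1}
  x = 1: [0↦1, 1↦1, 2↦4, 3↦4, 4↦0]  zeros at y ∈ {4}
  x = 2: [0↦3, 1↦4, 2↦2, 3↦1, 4↦0]  zeros at y ∈ {4}
  x = 3: [0↦1, 1↦2, 2↦4, 3↦1, 4↦2]  zeros at y ∈ ∅
  x = 4: [0↦3, 1↦3, 2↦3, 3↦2, 4↦4]  zeros at y ∈ ∅
Collecting zeros: affine points = {(0, 1), (1, 4), (2, 4)}.
Total count |C(F_5)_aff| = 3.


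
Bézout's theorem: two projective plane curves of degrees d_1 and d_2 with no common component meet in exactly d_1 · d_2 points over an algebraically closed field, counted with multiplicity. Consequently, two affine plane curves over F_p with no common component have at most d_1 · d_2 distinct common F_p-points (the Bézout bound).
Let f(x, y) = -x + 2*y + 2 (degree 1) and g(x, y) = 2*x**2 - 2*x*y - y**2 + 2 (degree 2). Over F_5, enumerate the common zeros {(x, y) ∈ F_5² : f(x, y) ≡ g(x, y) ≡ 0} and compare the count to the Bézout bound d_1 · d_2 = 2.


Common zeros: {(2, 0), (4, 1)}; count = 2; Bézout bound = 2.

deg(f) = 1, deg(g) = 2, so Bézout bound = 2.
Scan x ∈ F_5. For each x, list the y ∈ F_5 with f(x, y) ≡ 0 and those with g(x, y) ≡ 0 (mod 5); the common zeros in that column are the intersection.
  x = 0: f ≡ 0 at y ∈ {4}; g ≡ 0 at y ∈ ∅; common: ∅.
  x = 1: f ≡ 0 at y ∈ {2}; g ≡ 0 at y ∈ {4}; common: ∅.
  x = 2: f ≡ 0 at y ∈ {0}; g ≡ 0 at y ∈ {0, 1}; common: {0}.
  x = 3: f ≡ 0 at y ∈ {3}; g ≡ 0 at y ∈ {0, 4}; common: ∅.
  x = 4: f ≡ 0 at y ∈ {1}; g ≡ 0 at y ∈ {1}; common: {1}.
Collecting: common zeros = {(2, 0), (4, 1)}, so the count is 2.
Comparison with the Bézout bound: 2 ≤ 2 = deg(f)·deg(g), as expected for curves with no common component (the bound is attained).


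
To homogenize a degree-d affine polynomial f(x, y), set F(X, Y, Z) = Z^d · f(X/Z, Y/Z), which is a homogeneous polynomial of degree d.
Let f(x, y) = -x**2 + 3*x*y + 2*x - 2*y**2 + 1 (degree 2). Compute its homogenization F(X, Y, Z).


F(X, Y, Z) = -X**2 + 3*X*Y + 2*X*Z - 2*Y**2 + Z**2

deg(f) = 2.
Substitute x = X/Z, y = Y/Z into f, then multiply by Z^2.
  monomial -1·x^2·y^0 ↦ -1·X^2·Y^0·Z^0.
  monomial 3·x^1·y^1 ↦ 3·X^1·Y^1·Z^0.
  monomial 2·x^1·y^0 ↦ 2·X^1·Y^0·Z^1.
  monomial -2·x^0·y^2 ↦ -2·X^0·Y^2·Z^0.
  monomial 1·x^0·y^0 ↦ 1·X^0·Y^0·Z^2.
Collecting: F(X, Y, Z) = -X**2 + 3*X*Y + 2*X*Z - 2*Y**2 + Z**2.


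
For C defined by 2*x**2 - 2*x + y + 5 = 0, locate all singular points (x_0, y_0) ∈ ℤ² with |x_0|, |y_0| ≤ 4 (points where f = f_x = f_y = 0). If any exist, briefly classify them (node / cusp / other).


No singular points in the scanned grid; C is smooth there.

Compute partial derivatives:
  f_x = 4*x - 2.
  f_y = 1.
f_y = 1 is a nonzero constant, so f_y never vanishes: no point (x, y) can satisfy f = f_x = f_y = 0. In particular no (x, y) ∈ {−4, ..., 4}² is singular; the curve is smooth.


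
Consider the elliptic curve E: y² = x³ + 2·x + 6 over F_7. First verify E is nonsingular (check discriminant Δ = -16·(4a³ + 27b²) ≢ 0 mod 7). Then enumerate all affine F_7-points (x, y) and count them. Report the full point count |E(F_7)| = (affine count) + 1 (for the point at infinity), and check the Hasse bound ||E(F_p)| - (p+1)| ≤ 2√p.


Affine points = {(1, 3), (1, 4), (2, 2), (2, 5), (3, 2), (3, 5), (4, 1), (4, 6), (5, 1), (5, 6)}; affine count = 10; |E(F_7)| = 11.

Discriminant check: Δ ∝ 4a³ + 27b² = 4·2³ + 27·6² = 4·8 + 27·36 ≡ 3 (mod 7). Nonzero ⇒ E is nonsingular.
For each x ∈ F_7, compute rhs = x³ + 2·x + 6 mod 7, then count y ∈ F_7 with y² ≡ rhs.
  x = 0: rhs = 6, matching y values: none (0 points).
  x = 1: rhs = 2, matching y values: 3, 4 (2 points).
  x = 2: rhs = 4, matching y values: 2, 5 (2 points).
  x = 3: rhs = 4, matching y values: 2, 5 (2 points).
  x = 4: rhs = 1, matching y values: 1, 6 (2 points).
  x = 5: rhs = 1, matching y values: 1, 6 (2 points).
  x = 6: rhs = 3, matching y values: none (0 points).
Total affine count: 10.
Full point count |E(F_7)| = 10 + 1 = 11.
Hasse bound: |11 − (7+1)| = |3| = 3 ≤ 2√7 ≈ 5.2915 ✓.


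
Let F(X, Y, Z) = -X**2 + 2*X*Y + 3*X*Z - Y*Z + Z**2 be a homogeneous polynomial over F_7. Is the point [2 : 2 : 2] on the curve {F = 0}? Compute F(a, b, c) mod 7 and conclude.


F(2,2,2) ≡ 2 (mod 7); P is NOT on the curve.

Evaluate F(2, 2, 2) term-by-term (mod 7).
  -X**2 ↦ -1·4·1·1 = -4
  2*X*Y ↦ 2·2·2·1 = 8
  3*X*Z ↦ 3·2·1·2 = 12
  -Y*Z ↦ -1·1·2·2 = -4
  Z**2 ↦ 1·1·1·4 = 4
Sum: F(2, 2, 2) = (-4) + (8) + (12) + (-4) + (4) = 16.
Reducing mod 7: 16 ≡ 2 (mod 7).
Since F(a, b, c) ≡ 2 ≠ 0 (mod 7), P does NOT lie on the curve.


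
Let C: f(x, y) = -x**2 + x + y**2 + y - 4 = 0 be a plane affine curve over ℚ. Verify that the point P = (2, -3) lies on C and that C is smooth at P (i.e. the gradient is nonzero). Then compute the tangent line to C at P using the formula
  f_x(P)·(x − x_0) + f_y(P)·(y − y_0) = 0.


Tangent line at P: -3*x - 5*y - 9 = 0.

Step 1: f(2, -3) = 0, so P lies on C.
Step 2: partial derivatives
  f_x(x, y) = 1 - 2*x, f_y(x, y) = 2*y + 1.
  f_x(P) = -3, f_y(P) = -5 (gradient nonzero, so P is smooth).
Step 3: tangent line at P: -3·(x − 2) + -5·(y − -3) = 0.
Expanding: -3*x - 5*y - 9 = 0.


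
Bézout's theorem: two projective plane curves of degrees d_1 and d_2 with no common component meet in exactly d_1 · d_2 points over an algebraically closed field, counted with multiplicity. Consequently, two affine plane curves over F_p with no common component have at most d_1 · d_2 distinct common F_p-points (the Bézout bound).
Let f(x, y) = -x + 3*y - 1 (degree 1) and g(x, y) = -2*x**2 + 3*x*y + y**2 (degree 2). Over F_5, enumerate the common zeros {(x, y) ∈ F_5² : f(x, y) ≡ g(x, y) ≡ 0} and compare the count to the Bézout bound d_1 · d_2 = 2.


Common zeros: ∅; count = 0; Bézout bound = 2.

deg(f) = 1, deg(g) = 2, so Bézout bound = 2.
Scan x ∈ F_5. For each x, list the y ∈ F_5 with f(x, y) ≡ 0 and those with g(x, y) ≡ 0 (mod 5); the common zeros in that column are the intersection.
  x = 0: f ≡ 0 at y ∈ {2}; g ≡ 0 at y ∈ {0}; common: ∅.
  x = 1: f ≡ 0 at y ∈ {4}; g ≡ 0 at y ∈ ∅; common: ∅.
  x = 2: f ≡ 0 at y ∈ {1}; g ≡ 0 at y ∈ ∅; common: ∅.
  x = 3: f ≡ 0 at y ∈ {3}; g ≡ 0 at y ∈ ∅; common: ∅.
  x = 4: f ≡ 0 at y ∈ {0}; g ≡ 0 at y ∈ ∅; common: ∅.
Collecting: common zeros = ∅, so the count is 0.
Comparison with the Bézout bound: 0 ≤ 2 = deg(f)·deg(g), as expected for curves with no common component (the affine F_5-count falls short of the bound because intersections may lie at infinity, over extension fields, or carry multiplicity).


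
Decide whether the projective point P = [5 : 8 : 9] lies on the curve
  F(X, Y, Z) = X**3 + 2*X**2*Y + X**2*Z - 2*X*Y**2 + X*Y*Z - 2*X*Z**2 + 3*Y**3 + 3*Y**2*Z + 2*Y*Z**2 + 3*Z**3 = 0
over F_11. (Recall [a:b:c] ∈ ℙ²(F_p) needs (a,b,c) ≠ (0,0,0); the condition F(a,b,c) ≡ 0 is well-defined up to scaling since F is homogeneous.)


F(5,8,9) ≡ 5 (mod 11); P is NOT on the curve.

Evaluate F(5, 8, 9) term-by-term (mod 11).
  X**3 ↦ 1·125·1·1 = 125
  2*X**2*Y ↦ 2·25·8·1 = 400
  X**2*Z ↦ 1·25·1·9 = 225
  -2*X*Y**2 ↦ -2·5·64·1 = -640
  X*Y*Z ↦ 1·5·8·9 = 360
  -2*X*Z**2 ↦ -2·5·1·81 = -810
  3*Y**3 ↦ 3·1·512·1 = 1536
  3*Y**2*Z ↦ 3·1·64·9 = 1728
  2*Y*Z**2 ↦ 2·1·8·81 = 1296
  3*Z**3 ↦ 3·1·1·729 = 2187
Sum: F(5, 8, 9) = (125) + (400) + (225) + (-640) + (360) + (-810) + (1536) + (1728) + (1296) + (2187) = 6407.
Reducing mod 11: 6407 ≡ 5 (mod 11).
Since F(a, b, c) ≡ 5 ≠ 0 (mod 11), P does NOT lie on the curve.


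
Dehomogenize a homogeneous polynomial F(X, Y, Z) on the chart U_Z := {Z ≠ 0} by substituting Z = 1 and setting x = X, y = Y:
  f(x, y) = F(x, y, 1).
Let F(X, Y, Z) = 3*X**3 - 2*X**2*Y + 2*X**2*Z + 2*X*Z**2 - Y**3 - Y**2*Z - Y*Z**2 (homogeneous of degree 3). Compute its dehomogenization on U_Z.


f(x, y) = 3*x**3 - 2*x**2*y + 2*x**2 + 2*x - y**3 - y**2 - y

On U_Z we set Z = 1. Each monomial c·X^i·Y^j·Z^k in F becomes c·x^i·y^j·1^k = c·x^i·y^j.
Substituting Z = 1: F(X, Y, 1) = 3*x**3 - 2*x**2*y + 2*x**2 + 2*x - y**3 - y**2 - y.
Note: deg(f) ≤ deg(F) = 3; strict inequality happens when F is divisible by Z (lost terms).


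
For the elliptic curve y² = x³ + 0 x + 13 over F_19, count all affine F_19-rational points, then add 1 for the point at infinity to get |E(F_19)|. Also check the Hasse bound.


Affine points = {(4, 1), (4, 18), (5, 9), (5, 10), (6, 1), (6, 18), (9, 1), (9, 18), (10, 5), (10, 14), (13, 5), (13, 14), (15, 5), (15, 14), (16, 9), (16, 10), (17, 9), (17, 10)}; affine count = 18; |E(F_19)| = 19.

Discriminant check: Δ ∝ 4a³ + 27b² = 4·0³ + 27·13² = 4·0 + 27·169 ≡ 3 (mod 19). Nonzero ⇒ E is nonsingular.
For each x ∈ F_19, compute rhs = x³ + 0·x + 13 mod 19, then count y ∈ F_19 with y² ≡ rhs.
  x = 0: rhs = 13, matching y values: none (0 points).
  x = 1: rhs = 14, matching y values: none (0 points).
  x = 2: rhs = 2, matching y values: none (0 points).
  x = 3: rhs = 2, matching y values: none (0 points).
  x = 4: rhs = 1, matching y values: 1, 18 (2 points).
  x = 5: rhs = 5, matching y values: 9, 10 (2 points).
  x = 6: rhs = 1, matching y values: 1, 18 (2 points).
  x = 7: rhs = 14, matching y values: none (0 points).
  x = 8: rhs = 12, matching y values: none (0 points).
  x = 9: rhs = 1, matching y values: 1, 18 (2 points).
  x = 10: rhs = 6, matching y values: 5, 14 (2 points).
  x = 11: rhs = 14, matching y values: none (0 points).
  x = 12: rhs = 12, matching y values: none (0 points).
  x = 13: rhs = 6, matching y values: 5, 14 (2 points).
  x = 14: rhs = 2, matching y values: none (0 points).
  x = 15: rhs = 6, matching y values: 5, 14 (2 points).
  x = 16: rhs = 5, matching y values: 9, 10 (2 points).
  x = 17: rhs = 5, matching y values: 9, 10 (2 points).
  x = 18: rhs = 12, matching y values: none (0 points).
Total affine count: 18.
Full point count |E(F_19)| = 18 + 1 = 19.
Hasse bound: |19 − (19+1)| = |-1| = 1 ≤ 2√19 ≈ 8.7178 ✓.


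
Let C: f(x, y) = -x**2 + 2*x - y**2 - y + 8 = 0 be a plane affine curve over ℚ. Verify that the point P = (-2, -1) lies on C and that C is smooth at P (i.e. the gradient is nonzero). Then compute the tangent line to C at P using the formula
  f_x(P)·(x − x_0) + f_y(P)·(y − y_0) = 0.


Tangent line at P: 6*x + y + 13 = 0.

Step 1: f(-2, -1) = 0, so P lies on C.
Step 2: partial derivatives
  f_x(x, y) = 2 - 2*x, f_y(x, y) = -2*y - 1.
  f_x(P) = 6, f_y(P) = 1 (gradient nonzero, so P is smooth).
Step 3: tangent line at P: 6·(x − -2) + 1·(y − -1) = 0.
Expanding: 6*x + y + 13 = 0.


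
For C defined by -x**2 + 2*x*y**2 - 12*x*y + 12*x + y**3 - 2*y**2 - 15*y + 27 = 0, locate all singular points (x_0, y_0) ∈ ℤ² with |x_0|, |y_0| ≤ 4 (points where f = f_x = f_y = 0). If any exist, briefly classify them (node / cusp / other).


Singular points: {(-3, 3)}; classification: node.

Compute partial derivatives:
  f_x = -2*x + 2*y**2 - 12*y + 12.
  f_y = 4*x*y - 12*x + 3*y**2 - 4*y - 15.
Scan x_0 ∈ {−4, ..., 4}. For each x_0, f_y(x_0, y) is a polynomial in y; find its integer roots y ∈ {−4, ..., 4}, then test f_x and f at those candidates.
  x = -4: f_y(-4, y) = 3*y**2 - 20*y + 33; vanishes at y ∈ {3}. (-4, 3): f_x = 2 ≠ 0.
  x = -3: f_y(-3, y) = 3*y**2 - 16*y + 21; vanishes at y ∈ {3}. (-3, 3): f_x = 0, f = 0 — SINGULAR.
  x = -2: f_y(-2, y) = 3*y**2 - 12*y + 9; vanishes at y ∈ {1, 3}. (-2, 1): f_x = 6 ≠ 0; (-2, 3): f_x = -2 ≠ 0.
  x = -1: f_y(-1, y) = 3*y**2 - 8*y - 3; vanishes at y ∈ {3}. (-1, 3): f_x = -4 ≠ 0.
  x = 0: f_y(0, y) = 3*y**2 - 4*y - 15; vanishes at y ∈ {3}. (0, 3): f_x = -6 ≠ 0.
  x = 1: f_y(1, y) = 3*y**2 - 27; vanishes at y ∈ {-3, 3}. (1, -3): f_x = 64 ≠ 0; (1, 3): f_x = -8 ≠ 0.
  x = 2: f_y(2, y) = 3*y**2 + 4*y - 39; vanishes at y ∈ {3}. (2, 3): f_x = -10 ≠ 0.
  x = 3: f_y(3, y) = 3*y**2 + 8*y - 51; vanishes at y ∈ {3}. (3, 3): f_x = -12 ≠ 0.
  x = 4: f_y(4, y) = 3*y**2 + 12*y - 63; vanishes at y ∈ {3}. (4, 3): f_x = -14 ≠ 0.
Only singular point on the grid: (-3, 3).
Classify: substitute x = -3 + u, y = 3 + v and expand: f = -u**2 + 2*u*v**2 + v**3 + v**2.
No constant or linear terms (consistent with a singular point). Quadratic part: -u**2 + v**2. Cubic part: 2*u*v**2 + v**3.
The quadratic part v**2 - u**2 = (v − u)(v + u) splits into two distinct linear factors, so there are two distinct tangent lines y − 3 = ±(x − -3) — this is a node (ordinary double point).
Classification: node.
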